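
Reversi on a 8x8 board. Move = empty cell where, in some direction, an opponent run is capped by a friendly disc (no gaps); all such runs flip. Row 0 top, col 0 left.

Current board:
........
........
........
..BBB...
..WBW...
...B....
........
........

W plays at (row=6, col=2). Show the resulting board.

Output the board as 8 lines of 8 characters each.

Answer: ........
........
........
..BBB...
..WBW...
...W....
..W.....
........

Derivation:
Place W at (6,2); scan 8 dirs for brackets.
Dir NW: first cell '.' (not opp) -> no flip
Dir N: first cell '.' (not opp) -> no flip
Dir NE: opp run (5,3) capped by W -> flip
Dir W: first cell '.' (not opp) -> no flip
Dir E: first cell '.' (not opp) -> no flip
Dir SW: first cell '.' (not opp) -> no flip
Dir S: first cell '.' (not opp) -> no flip
Dir SE: first cell '.' (not opp) -> no flip
All flips: (5,3)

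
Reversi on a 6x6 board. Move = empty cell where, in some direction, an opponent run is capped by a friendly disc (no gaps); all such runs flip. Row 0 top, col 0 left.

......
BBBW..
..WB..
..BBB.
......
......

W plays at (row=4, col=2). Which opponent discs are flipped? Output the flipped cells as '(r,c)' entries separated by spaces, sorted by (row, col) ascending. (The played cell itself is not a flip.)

Answer: (3,2)

Derivation:
Dir NW: first cell '.' (not opp) -> no flip
Dir N: opp run (3,2) capped by W -> flip
Dir NE: opp run (3,3), next='.' -> no flip
Dir W: first cell '.' (not opp) -> no flip
Dir E: first cell '.' (not opp) -> no flip
Dir SW: first cell '.' (not opp) -> no flip
Dir S: first cell '.' (not opp) -> no flip
Dir SE: first cell '.' (not opp) -> no flip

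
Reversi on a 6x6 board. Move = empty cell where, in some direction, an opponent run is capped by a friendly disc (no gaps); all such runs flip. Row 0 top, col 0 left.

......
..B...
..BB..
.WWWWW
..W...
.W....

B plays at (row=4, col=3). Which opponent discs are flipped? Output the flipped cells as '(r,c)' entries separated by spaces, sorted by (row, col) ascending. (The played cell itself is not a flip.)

Answer: (3,3)

Derivation:
Dir NW: opp run (3,2), next='.' -> no flip
Dir N: opp run (3,3) capped by B -> flip
Dir NE: opp run (3,4), next='.' -> no flip
Dir W: opp run (4,2), next='.' -> no flip
Dir E: first cell '.' (not opp) -> no flip
Dir SW: first cell '.' (not opp) -> no flip
Dir S: first cell '.' (not opp) -> no flip
Dir SE: first cell '.' (not opp) -> no flip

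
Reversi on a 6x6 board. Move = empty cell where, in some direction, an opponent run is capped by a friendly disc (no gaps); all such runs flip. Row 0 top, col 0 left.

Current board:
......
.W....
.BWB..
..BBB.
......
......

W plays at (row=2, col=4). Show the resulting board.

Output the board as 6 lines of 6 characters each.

Place W at (2,4); scan 8 dirs for brackets.
Dir NW: first cell '.' (not opp) -> no flip
Dir N: first cell '.' (not opp) -> no flip
Dir NE: first cell '.' (not opp) -> no flip
Dir W: opp run (2,3) capped by W -> flip
Dir E: first cell '.' (not opp) -> no flip
Dir SW: opp run (3,3), next='.' -> no flip
Dir S: opp run (3,4), next='.' -> no flip
Dir SE: first cell '.' (not opp) -> no flip
All flips: (2,3)

Answer: ......
.W....
.BWWW.
..BBB.
......
......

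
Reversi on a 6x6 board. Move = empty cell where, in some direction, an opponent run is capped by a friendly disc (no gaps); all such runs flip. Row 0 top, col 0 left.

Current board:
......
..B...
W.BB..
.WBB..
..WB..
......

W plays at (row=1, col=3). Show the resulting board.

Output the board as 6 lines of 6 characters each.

Place W at (1,3); scan 8 dirs for brackets.
Dir NW: first cell '.' (not opp) -> no flip
Dir N: first cell '.' (not opp) -> no flip
Dir NE: first cell '.' (not opp) -> no flip
Dir W: opp run (1,2), next='.' -> no flip
Dir E: first cell '.' (not opp) -> no flip
Dir SW: opp run (2,2) capped by W -> flip
Dir S: opp run (2,3) (3,3) (4,3), next='.' -> no flip
Dir SE: first cell '.' (not opp) -> no flip
All flips: (2,2)

Answer: ......
..BW..
W.WB..
.WBB..
..WB..
......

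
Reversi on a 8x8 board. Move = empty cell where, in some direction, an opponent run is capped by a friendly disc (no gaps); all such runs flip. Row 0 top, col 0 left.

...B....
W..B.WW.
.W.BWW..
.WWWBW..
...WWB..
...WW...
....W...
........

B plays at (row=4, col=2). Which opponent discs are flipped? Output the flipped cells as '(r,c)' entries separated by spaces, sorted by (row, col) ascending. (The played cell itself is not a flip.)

Answer: (4,3) (4,4)

Derivation:
Dir NW: opp run (3,1), next='.' -> no flip
Dir N: opp run (3,2), next='.' -> no flip
Dir NE: opp run (3,3) (2,4) (1,5), next='.' -> no flip
Dir W: first cell '.' (not opp) -> no flip
Dir E: opp run (4,3) (4,4) capped by B -> flip
Dir SW: first cell '.' (not opp) -> no flip
Dir S: first cell '.' (not opp) -> no flip
Dir SE: opp run (5,3) (6,4), next='.' -> no flip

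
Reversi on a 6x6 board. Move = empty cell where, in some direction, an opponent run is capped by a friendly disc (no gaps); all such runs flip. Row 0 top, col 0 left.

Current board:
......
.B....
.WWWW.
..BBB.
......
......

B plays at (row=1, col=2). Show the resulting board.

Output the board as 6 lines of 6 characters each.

Answer: ......
.BB...
.WBBW.
..BBB.
......
......

Derivation:
Place B at (1,2); scan 8 dirs for brackets.
Dir NW: first cell '.' (not opp) -> no flip
Dir N: first cell '.' (not opp) -> no flip
Dir NE: first cell '.' (not opp) -> no flip
Dir W: first cell 'B' (not opp) -> no flip
Dir E: first cell '.' (not opp) -> no flip
Dir SW: opp run (2,1), next='.' -> no flip
Dir S: opp run (2,2) capped by B -> flip
Dir SE: opp run (2,3) capped by B -> flip
All flips: (2,2) (2,3)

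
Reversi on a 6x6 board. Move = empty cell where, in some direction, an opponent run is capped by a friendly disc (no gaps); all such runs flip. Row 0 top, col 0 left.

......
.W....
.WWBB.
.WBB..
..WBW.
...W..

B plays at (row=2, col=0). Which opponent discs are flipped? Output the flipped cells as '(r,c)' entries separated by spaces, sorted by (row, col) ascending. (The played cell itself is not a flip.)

Answer: (2,1) (2,2)

Derivation:
Dir NW: edge -> no flip
Dir N: first cell '.' (not opp) -> no flip
Dir NE: opp run (1,1), next='.' -> no flip
Dir W: edge -> no flip
Dir E: opp run (2,1) (2,2) capped by B -> flip
Dir SW: edge -> no flip
Dir S: first cell '.' (not opp) -> no flip
Dir SE: opp run (3,1) (4,2) (5,3), next=edge -> no flip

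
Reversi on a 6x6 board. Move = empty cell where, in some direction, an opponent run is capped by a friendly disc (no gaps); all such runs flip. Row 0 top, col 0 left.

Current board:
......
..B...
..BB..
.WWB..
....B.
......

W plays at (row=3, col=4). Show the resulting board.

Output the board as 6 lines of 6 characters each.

Place W at (3,4); scan 8 dirs for brackets.
Dir NW: opp run (2,3) (1,2), next='.' -> no flip
Dir N: first cell '.' (not opp) -> no flip
Dir NE: first cell '.' (not opp) -> no flip
Dir W: opp run (3,3) capped by W -> flip
Dir E: first cell '.' (not opp) -> no flip
Dir SW: first cell '.' (not opp) -> no flip
Dir S: opp run (4,4), next='.' -> no flip
Dir SE: first cell '.' (not opp) -> no flip
All flips: (3,3)

Answer: ......
..B...
..BB..
.WWWW.
....B.
......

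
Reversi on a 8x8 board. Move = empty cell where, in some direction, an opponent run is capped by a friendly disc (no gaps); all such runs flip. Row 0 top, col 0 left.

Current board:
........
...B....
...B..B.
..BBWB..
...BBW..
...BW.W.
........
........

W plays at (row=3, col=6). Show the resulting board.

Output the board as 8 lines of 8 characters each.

Place W at (3,6); scan 8 dirs for brackets.
Dir NW: first cell '.' (not opp) -> no flip
Dir N: opp run (2,6), next='.' -> no flip
Dir NE: first cell '.' (not opp) -> no flip
Dir W: opp run (3,5) capped by W -> flip
Dir E: first cell '.' (not opp) -> no flip
Dir SW: first cell 'W' (not opp) -> no flip
Dir S: first cell '.' (not opp) -> no flip
Dir SE: first cell '.' (not opp) -> no flip
All flips: (3,5)

Answer: ........
...B....
...B..B.
..BBWWW.
...BBW..
...BW.W.
........
........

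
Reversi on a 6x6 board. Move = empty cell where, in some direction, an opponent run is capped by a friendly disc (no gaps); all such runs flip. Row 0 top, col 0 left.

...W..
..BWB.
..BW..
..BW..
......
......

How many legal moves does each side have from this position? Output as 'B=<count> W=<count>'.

-- B to move --
(0,2): no bracket -> illegal
(0,4): flips 1 -> legal
(2,4): flips 1 -> legal
(3,4): flips 2 -> legal
(4,2): no bracket -> illegal
(4,3): no bracket -> illegal
(4,4): flips 1 -> legal
B mobility = 4
-- W to move --
(0,1): flips 1 -> legal
(0,2): no bracket -> illegal
(0,4): no bracket -> illegal
(0,5): flips 1 -> legal
(1,1): flips 2 -> legal
(1,5): flips 1 -> legal
(2,1): flips 2 -> legal
(2,4): no bracket -> illegal
(2,5): flips 1 -> legal
(3,1): flips 2 -> legal
(4,1): flips 1 -> legal
(4,2): no bracket -> illegal
(4,3): no bracket -> illegal
W mobility = 8

Answer: B=4 W=8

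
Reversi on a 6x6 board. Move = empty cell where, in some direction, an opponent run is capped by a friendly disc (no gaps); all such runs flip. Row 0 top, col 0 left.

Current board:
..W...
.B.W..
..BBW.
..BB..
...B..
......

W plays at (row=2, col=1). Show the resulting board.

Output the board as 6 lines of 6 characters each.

Place W at (2,1); scan 8 dirs for brackets.
Dir NW: first cell '.' (not opp) -> no flip
Dir N: opp run (1,1), next='.' -> no flip
Dir NE: first cell '.' (not opp) -> no flip
Dir W: first cell '.' (not opp) -> no flip
Dir E: opp run (2,2) (2,3) capped by W -> flip
Dir SW: first cell '.' (not opp) -> no flip
Dir S: first cell '.' (not opp) -> no flip
Dir SE: opp run (3,2) (4,3), next='.' -> no flip
All flips: (2,2) (2,3)

Answer: ..W...
.B.W..
.WWWW.
..BB..
...B..
......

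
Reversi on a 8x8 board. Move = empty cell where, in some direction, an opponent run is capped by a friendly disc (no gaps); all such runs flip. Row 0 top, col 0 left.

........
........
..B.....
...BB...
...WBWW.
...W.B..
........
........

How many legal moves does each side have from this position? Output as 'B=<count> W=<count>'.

Answer: B=8 W=5

Derivation:
-- B to move --
(3,2): no bracket -> illegal
(3,5): flips 1 -> legal
(3,6): no bracket -> illegal
(3,7): flips 1 -> legal
(4,2): flips 1 -> legal
(4,7): flips 2 -> legal
(5,2): flips 1 -> legal
(5,4): no bracket -> illegal
(5,6): flips 1 -> legal
(5,7): no bracket -> illegal
(6,2): flips 1 -> legal
(6,3): flips 2 -> legal
(6,4): no bracket -> illegal
B mobility = 8
-- W to move --
(1,1): no bracket -> illegal
(1,2): no bracket -> illegal
(1,3): no bracket -> illegal
(2,1): no bracket -> illegal
(2,3): flips 2 -> legal
(2,4): no bracket -> illegal
(2,5): flips 1 -> legal
(3,1): no bracket -> illegal
(3,2): no bracket -> illegal
(3,5): flips 1 -> legal
(4,2): no bracket -> illegal
(5,4): no bracket -> illegal
(5,6): no bracket -> illegal
(6,4): flips 1 -> legal
(6,5): flips 1 -> legal
(6,6): no bracket -> illegal
W mobility = 5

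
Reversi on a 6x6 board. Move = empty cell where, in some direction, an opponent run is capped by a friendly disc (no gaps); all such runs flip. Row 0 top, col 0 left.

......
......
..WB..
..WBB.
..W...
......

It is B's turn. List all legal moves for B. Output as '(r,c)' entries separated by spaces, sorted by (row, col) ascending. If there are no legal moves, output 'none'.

Answer: (1,1) (2,1) (3,1) (4,1) (5,1)

Derivation:
(1,1): flips 1 -> legal
(1,2): no bracket -> illegal
(1,3): no bracket -> illegal
(2,1): flips 1 -> legal
(3,1): flips 1 -> legal
(4,1): flips 1 -> legal
(4,3): no bracket -> illegal
(5,1): flips 1 -> legal
(5,2): no bracket -> illegal
(5,3): no bracket -> illegal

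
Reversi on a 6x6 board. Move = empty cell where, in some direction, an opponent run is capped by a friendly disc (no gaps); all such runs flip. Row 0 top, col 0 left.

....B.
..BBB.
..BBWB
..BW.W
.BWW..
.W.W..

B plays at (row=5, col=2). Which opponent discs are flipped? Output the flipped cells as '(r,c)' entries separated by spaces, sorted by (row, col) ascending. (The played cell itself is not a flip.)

Answer: (4,2)

Derivation:
Dir NW: first cell 'B' (not opp) -> no flip
Dir N: opp run (4,2) capped by B -> flip
Dir NE: opp run (4,3), next='.' -> no flip
Dir W: opp run (5,1), next='.' -> no flip
Dir E: opp run (5,3), next='.' -> no flip
Dir SW: edge -> no flip
Dir S: edge -> no flip
Dir SE: edge -> no flip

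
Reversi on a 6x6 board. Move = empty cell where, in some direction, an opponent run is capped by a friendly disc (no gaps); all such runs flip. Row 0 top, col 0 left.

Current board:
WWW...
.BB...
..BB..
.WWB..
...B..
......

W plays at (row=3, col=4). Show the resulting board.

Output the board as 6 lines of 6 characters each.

Place W at (3,4); scan 8 dirs for brackets.
Dir NW: opp run (2,3) (1,2) capped by W -> flip
Dir N: first cell '.' (not opp) -> no flip
Dir NE: first cell '.' (not opp) -> no flip
Dir W: opp run (3,3) capped by W -> flip
Dir E: first cell '.' (not opp) -> no flip
Dir SW: opp run (4,3), next='.' -> no flip
Dir S: first cell '.' (not opp) -> no flip
Dir SE: first cell '.' (not opp) -> no flip
All flips: (1,2) (2,3) (3,3)

Answer: WWW...
.BW...
..BW..
.WWWW.
...B..
......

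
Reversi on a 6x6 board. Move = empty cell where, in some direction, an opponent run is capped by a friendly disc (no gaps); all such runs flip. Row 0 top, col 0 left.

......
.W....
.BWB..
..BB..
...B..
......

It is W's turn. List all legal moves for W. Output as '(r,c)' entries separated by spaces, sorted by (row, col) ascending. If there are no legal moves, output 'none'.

Answer: (2,0) (2,4) (3,1) (4,2) (4,4)

Derivation:
(1,0): no bracket -> illegal
(1,2): no bracket -> illegal
(1,3): no bracket -> illegal
(1,4): no bracket -> illegal
(2,0): flips 1 -> legal
(2,4): flips 1 -> legal
(3,0): no bracket -> illegal
(3,1): flips 1 -> legal
(3,4): no bracket -> illegal
(4,1): no bracket -> illegal
(4,2): flips 1 -> legal
(4,4): flips 1 -> legal
(5,2): no bracket -> illegal
(5,3): no bracket -> illegal
(5,4): no bracket -> illegal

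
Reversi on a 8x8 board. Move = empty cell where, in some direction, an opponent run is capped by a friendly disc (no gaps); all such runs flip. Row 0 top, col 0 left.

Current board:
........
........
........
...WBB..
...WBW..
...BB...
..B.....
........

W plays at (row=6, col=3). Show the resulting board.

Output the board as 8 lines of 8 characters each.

Place W at (6,3); scan 8 dirs for brackets.
Dir NW: first cell '.' (not opp) -> no flip
Dir N: opp run (5,3) capped by W -> flip
Dir NE: opp run (5,4) capped by W -> flip
Dir W: opp run (6,2), next='.' -> no flip
Dir E: first cell '.' (not opp) -> no flip
Dir SW: first cell '.' (not opp) -> no flip
Dir S: first cell '.' (not opp) -> no flip
Dir SE: first cell '.' (not opp) -> no flip
All flips: (5,3) (5,4)

Answer: ........
........
........
...WBB..
...WBW..
...WW...
..BW....
........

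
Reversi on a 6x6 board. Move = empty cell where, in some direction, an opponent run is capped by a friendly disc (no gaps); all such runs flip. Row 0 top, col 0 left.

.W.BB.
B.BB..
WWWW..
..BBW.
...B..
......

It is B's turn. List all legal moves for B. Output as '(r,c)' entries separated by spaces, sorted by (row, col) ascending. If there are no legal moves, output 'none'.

(0,0): no bracket -> illegal
(0,2): no bracket -> illegal
(1,1): flips 1 -> legal
(1,4): flips 1 -> legal
(2,4): no bracket -> illegal
(2,5): flips 1 -> legal
(3,0): flips 2 -> legal
(3,1): flips 1 -> legal
(3,5): flips 1 -> legal
(4,4): no bracket -> illegal
(4,5): flips 2 -> legal

Answer: (1,1) (1,4) (2,5) (3,0) (3,1) (3,5) (4,5)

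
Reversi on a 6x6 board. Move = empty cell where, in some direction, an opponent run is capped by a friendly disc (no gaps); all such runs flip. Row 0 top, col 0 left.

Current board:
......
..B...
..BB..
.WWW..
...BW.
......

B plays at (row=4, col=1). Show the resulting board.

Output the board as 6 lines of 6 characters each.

Answer: ......
..B...
..BB..
.WBW..
.B.BW.
......

Derivation:
Place B at (4,1); scan 8 dirs for brackets.
Dir NW: first cell '.' (not opp) -> no flip
Dir N: opp run (3,1), next='.' -> no flip
Dir NE: opp run (3,2) capped by B -> flip
Dir W: first cell '.' (not opp) -> no flip
Dir E: first cell '.' (not opp) -> no flip
Dir SW: first cell '.' (not opp) -> no flip
Dir S: first cell '.' (not opp) -> no flip
Dir SE: first cell '.' (not opp) -> no flip
All flips: (3,2)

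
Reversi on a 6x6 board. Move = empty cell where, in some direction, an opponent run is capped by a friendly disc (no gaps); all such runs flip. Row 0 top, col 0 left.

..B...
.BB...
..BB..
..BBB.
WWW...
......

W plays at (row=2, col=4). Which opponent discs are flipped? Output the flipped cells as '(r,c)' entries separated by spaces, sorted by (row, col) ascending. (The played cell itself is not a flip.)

Answer: (3,3)

Derivation:
Dir NW: first cell '.' (not opp) -> no flip
Dir N: first cell '.' (not opp) -> no flip
Dir NE: first cell '.' (not opp) -> no flip
Dir W: opp run (2,3) (2,2), next='.' -> no flip
Dir E: first cell '.' (not opp) -> no flip
Dir SW: opp run (3,3) capped by W -> flip
Dir S: opp run (3,4), next='.' -> no flip
Dir SE: first cell '.' (not opp) -> no flip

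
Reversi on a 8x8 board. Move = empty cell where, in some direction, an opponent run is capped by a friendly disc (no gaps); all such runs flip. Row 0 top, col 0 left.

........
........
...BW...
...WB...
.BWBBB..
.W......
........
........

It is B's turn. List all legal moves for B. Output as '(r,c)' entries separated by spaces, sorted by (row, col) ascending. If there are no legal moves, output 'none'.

Answer: (1,4) (2,2) (2,5) (3,2) (6,1)

Derivation:
(1,3): no bracket -> illegal
(1,4): flips 1 -> legal
(1,5): no bracket -> illegal
(2,2): flips 1 -> legal
(2,5): flips 1 -> legal
(3,1): no bracket -> illegal
(3,2): flips 1 -> legal
(3,5): no bracket -> illegal
(4,0): no bracket -> illegal
(5,0): no bracket -> illegal
(5,2): no bracket -> illegal
(5,3): no bracket -> illegal
(6,0): no bracket -> illegal
(6,1): flips 1 -> legal
(6,2): no bracket -> illegal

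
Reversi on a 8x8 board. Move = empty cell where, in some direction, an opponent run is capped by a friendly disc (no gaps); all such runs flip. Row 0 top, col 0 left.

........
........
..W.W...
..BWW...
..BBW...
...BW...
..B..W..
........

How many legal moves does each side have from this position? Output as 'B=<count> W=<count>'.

Answer: B=8 W=7

Derivation:
-- B to move --
(1,1): no bracket -> illegal
(1,2): flips 1 -> legal
(1,3): no bracket -> illegal
(1,4): no bracket -> illegal
(1,5): flips 2 -> legal
(2,1): no bracket -> illegal
(2,3): flips 1 -> legal
(2,5): flips 1 -> legal
(3,1): no bracket -> illegal
(3,5): flips 3 -> legal
(4,5): flips 1 -> legal
(5,5): flips 1 -> legal
(5,6): no bracket -> illegal
(6,3): no bracket -> illegal
(6,4): no bracket -> illegal
(6,6): no bracket -> illegal
(7,4): no bracket -> illegal
(7,5): no bracket -> illegal
(7,6): flips 2 -> legal
B mobility = 8
-- W to move --
(2,1): flips 2 -> legal
(2,3): no bracket -> illegal
(3,1): flips 1 -> legal
(4,1): flips 2 -> legal
(5,1): flips 1 -> legal
(5,2): flips 4 -> legal
(6,1): no bracket -> illegal
(6,3): flips 2 -> legal
(6,4): no bracket -> illegal
(7,1): flips 2 -> legal
(7,2): no bracket -> illegal
(7,3): no bracket -> illegal
W mobility = 7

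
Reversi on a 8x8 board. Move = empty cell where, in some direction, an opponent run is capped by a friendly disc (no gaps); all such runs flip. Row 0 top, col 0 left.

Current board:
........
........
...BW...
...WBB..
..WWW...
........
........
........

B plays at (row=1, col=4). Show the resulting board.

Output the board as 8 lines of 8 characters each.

Answer: ........
....B...
...BB...
...WBB..
..WWW...
........
........
........

Derivation:
Place B at (1,4); scan 8 dirs for brackets.
Dir NW: first cell '.' (not opp) -> no flip
Dir N: first cell '.' (not opp) -> no flip
Dir NE: first cell '.' (not opp) -> no flip
Dir W: first cell '.' (not opp) -> no flip
Dir E: first cell '.' (not opp) -> no flip
Dir SW: first cell 'B' (not opp) -> no flip
Dir S: opp run (2,4) capped by B -> flip
Dir SE: first cell '.' (not opp) -> no flip
All flips: (2,4)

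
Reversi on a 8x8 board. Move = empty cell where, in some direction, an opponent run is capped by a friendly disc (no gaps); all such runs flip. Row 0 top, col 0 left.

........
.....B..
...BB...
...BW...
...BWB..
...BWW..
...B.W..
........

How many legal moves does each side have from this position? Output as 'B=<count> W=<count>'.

Answer: B=7 W=12

Derivation:
-- B to move --
(2,5): flips 1 -> legal
(3,5): flips 2 -> legal
(4,6): no bracket -> illegal
(5,6): flips 2 -> legal
(6,4): flips 3 -> legal
(6,6): flips 2 -> legal
(7,4): no bracket -> illegal
(7,5): flips 2 -> legal
(7,6): flips 2 -> legal
B mobility = 7
-- W to move --
(0,4): no bracket -> illegal
(0,5): no bracket -> illegal
(0,6): no bracket -> illegal
(1,2): flips 1 -> legal
(1,3): no bracket -> illegal
(1,4): flips 1 -> legal
(1,6): no bracket -> illegal
(2,2): flips 1 -> legal
(2,5): no bracket -> illegal
(2,6): no bracket -> illegal
(3,2): flips 2 -> legal
(3,5): flips 1 -> legal
(3,6): flips 1 -> legal
(4,2): flips 1 -> legal
(4,6): flips 1 -> legal
(5,2): flips 2 -> legal
(5,6): flips 1 -> legal
(6,2): flips 1 -> legal
(6,4): no bracket -> illegal
(7,2): flips 1 -> legal
(7,3): no bracket -> illegal
(7,4): no bracket -> illegal
W mobility = 12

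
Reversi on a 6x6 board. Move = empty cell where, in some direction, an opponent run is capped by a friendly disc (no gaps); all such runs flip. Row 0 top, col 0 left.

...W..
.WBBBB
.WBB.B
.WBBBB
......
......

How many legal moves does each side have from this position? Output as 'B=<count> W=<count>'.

-- B to move --
(0,0): flips 1 -> legal
(0,1): no bracket -> illegal
(0,2): no bracket -> illegal
(0,4): no bracket -> illegal
(1,0): flips 2 -> legal
(2,0): flips 1 -> legal
(3,0): flips 2 -> legal
(4,0): flips 1 -> legal
(4,1): no bracket -> illegal
(4,2): no bracket -> illegal
B mobility = 5
-- W to move --
(0,1): no bracket -> illegal
(0,2): no bracket -> illegal
(0,4): flips 2 -> legal
(0,5): no bracket -> illegal
(2,4): flips 2 -> legal
(4,1): no bracket -> illegal
(4,2): no bracket -> illegal
(4,3): flips 4 -> legal
(4,4): flips 2 -> legal
(4,5): no bracket -> illegal
W mobility = 4

Answer: B=5 W=4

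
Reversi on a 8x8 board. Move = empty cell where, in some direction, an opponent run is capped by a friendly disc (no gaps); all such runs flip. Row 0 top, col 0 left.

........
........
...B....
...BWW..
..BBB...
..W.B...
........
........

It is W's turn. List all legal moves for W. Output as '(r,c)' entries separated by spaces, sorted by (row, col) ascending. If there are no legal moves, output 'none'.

(1,2): flips 1 -> legal
(1,3): no bracket -> illegal
(1,4): no bracket -> illegal
(2,2): no bracket -> illegal
(2,4): no bracket -> illegal
(3,1): no bracket -> illegal
(3,2): flips 2 -> legal
(4,1): no bracket -> illegal
(4,5): no bracket -> illegal
(5,1): no bracket -> illegal
(5,3): flips 1 -> legal
(5,5): no bracket -> illegal
(6,3): no bracket -> illegal
(6,4): flips 2 -> legal
(6,5): no bracket -> illegal

Answer: (1,2) (3,2) (5,3) (6,4)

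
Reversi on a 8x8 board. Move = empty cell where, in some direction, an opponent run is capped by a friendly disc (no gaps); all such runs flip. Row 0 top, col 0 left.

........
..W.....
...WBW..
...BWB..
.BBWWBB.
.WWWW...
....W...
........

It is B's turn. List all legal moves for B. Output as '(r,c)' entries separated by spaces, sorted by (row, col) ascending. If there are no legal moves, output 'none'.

(0,1): flips 3 -> legal
(0,2): no bracket -> illegal
(0,3): no bracket -> illegal
(1,1): no bracket -> illegal
(1,3): flips 1 -> legal
(1,4): no bracket -> illegal
(1,5): flips 1 -> legal
(1,6): no bracket -> illegal
(2,1): no bracket -> illegal
(2,2): flips 1 -> legal
(2,6): flips 1 -> legal
(3,2): no bracket -> illegal
(3,6): no bracket -> illegal
(4,0): no bracket -> illegal
(5,0): no bracket -> illegal
(5,5): flips 1 -> legal
(6,0): flips 1 -> legal
(6,1): flips 1 -> legal
(6,2): flips 3 -> legal
(6,3): flips 4 -> legal
(6,5): no bracket -> illegal
(7,3): no bracket -> illegal
(7,4): flips 4 -> legal
(7,5): flips 2 -> legal

Answer: (0,1) (1,3) (1,5) (2,2) (2,6) (5,5) (6,0) (6,1) (6,2) (6,3) (7,4) (7,5)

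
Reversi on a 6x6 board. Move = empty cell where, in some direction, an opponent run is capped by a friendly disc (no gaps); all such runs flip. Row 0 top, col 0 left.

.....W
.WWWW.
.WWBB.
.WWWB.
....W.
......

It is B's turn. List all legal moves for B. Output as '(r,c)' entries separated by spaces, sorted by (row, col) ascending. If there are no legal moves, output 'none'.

(0,0): no bracket -> illegal
(0,1): flips 1 -> legal
(0,2): flips 1 -> legal
(0,3): flips 1 -> legal
(0,4): flips 1 -> legal
(1,0): no bracket -> illegal
(1,5): no bracket -> illegal
(2,0): flips 2 -> legal
(2,5): no bracket -> illegal
(3,0): flips 3 -> legal
(3,5): no bracket -> illegal
(4,0): no bracket -> illegal
(4,1): flips 1 -> legal
(4,2): flips 1 -> legal
(4,3): flips 1 -> legal
(4,5): no bracket -> illegal
(5,3): no bracket -> illegal
(5,4): flips 1 -> legal
(5,5): no bracket -> illegal

Answer: (0,1) (0,2) (0,3) (0,4) (2,0) (3,0) (4,1) (4,2) (4,3) (5,4)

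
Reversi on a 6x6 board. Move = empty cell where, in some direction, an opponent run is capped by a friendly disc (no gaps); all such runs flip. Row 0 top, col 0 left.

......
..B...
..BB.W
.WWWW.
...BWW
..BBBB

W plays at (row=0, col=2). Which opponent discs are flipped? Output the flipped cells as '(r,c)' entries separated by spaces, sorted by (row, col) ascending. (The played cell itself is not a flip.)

Answer: (1,2) (2,2)

Derivation:
Dir NW: edge -> no flip
Dir N: edge -> no flip
Dir NE: edge -> no flip
Dir W: first cell '.' (not opp) -> no flip
Dir E: first cell '.' (not opp) -> no flip
Dir SW: first cell '.' (not opp) -> no flip
Dir S: opp run (1,2) (2,2) capped by W -> flip
Dir SE: first cell '.' (not opp) -> no flip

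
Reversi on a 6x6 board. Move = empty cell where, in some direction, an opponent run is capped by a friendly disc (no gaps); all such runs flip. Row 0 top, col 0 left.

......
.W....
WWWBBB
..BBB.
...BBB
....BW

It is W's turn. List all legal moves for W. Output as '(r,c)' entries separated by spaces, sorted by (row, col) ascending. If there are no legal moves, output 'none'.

(1,2): no bracket -> illegal
(1,3): no bracket -> illegal
(1,4): no bracket -> illegal
(1,5): no bracket -> illegal
(3,1): no bracket -> illegal
(3,5): flips 1 -> legal
(4,1): no bracket -> illegal
(4,2): flips 1 -> legal
(5,2): no bracket -> illegal
(5,3): flips 1 -> legal

Answer: (3,5) (4,2) (5,3)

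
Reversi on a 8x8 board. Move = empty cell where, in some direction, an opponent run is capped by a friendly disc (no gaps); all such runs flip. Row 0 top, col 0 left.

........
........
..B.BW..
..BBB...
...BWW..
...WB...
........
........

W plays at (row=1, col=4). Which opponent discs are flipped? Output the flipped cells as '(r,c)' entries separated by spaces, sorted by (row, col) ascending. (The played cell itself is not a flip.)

Answer: (2,4) (3,4)

Derivation:
Dir NW: first cell '.' (not opp) -> no flip
Dir N: first cell '.' (not opp) -> no flip
Dir NE: first cell '.' (not opp) -> no flip
Dir W: first cell '.' (not opp) -> no flip
Dir E: first cell '.' (not opp) -> no flip
Dir SW: first cell '.' (not opp) -> no flip
Dir S: opp run (2,4) (3,4) capped by W -> flip
Dir SE: first cell 'W' (not opp) -> no flip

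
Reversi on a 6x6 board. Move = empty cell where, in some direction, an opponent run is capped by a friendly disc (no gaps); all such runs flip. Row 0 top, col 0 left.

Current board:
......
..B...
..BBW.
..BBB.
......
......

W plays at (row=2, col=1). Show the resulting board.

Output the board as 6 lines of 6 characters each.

Answer: ......
..B...
.WWWW.
..BBB.
......
......

Derivation:
Place W at (2,1); scan 8 dirs for brackets.
Dir NW: first cell '.' (not opp) -> no flip
Dir N: first cell '.' (not opp) -> no flip
Dir NE: opp run (1,2), next='.' -> no flip
Dir W: first cell '.' (not opp) -> no flip
Dir E: opp run (2,2) (2,3) capped by W -> flip
Dir SW: first cell '.' (not opp) -> no flip
Dir S: first cell '.' (not opp) -> no flip
Dir SE: opp run (3,2), next='.' -> no flip
All flips: (2,2) (2,3)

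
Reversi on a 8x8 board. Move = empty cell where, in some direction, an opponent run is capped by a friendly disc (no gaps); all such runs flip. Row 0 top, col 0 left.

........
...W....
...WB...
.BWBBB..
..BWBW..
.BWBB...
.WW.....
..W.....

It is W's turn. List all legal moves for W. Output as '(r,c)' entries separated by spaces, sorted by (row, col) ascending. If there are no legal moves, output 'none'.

(1,4): no bracket -> illegal
(1,5): no bracket -> illegal
(2,0): no bracket -> illegal
(2,1): no bracket -> illegal
(2,2): no bracket -> illegal
(2,5): flips 3 -> legal
(2,6): flips 3 -> legal
(3,0): flips 1 -> legal
(3,6): flips 3 -> legal
(4,0): flips 1 -> legal
(4,1): flips 2 -> legal
(4,6): flips 2 -> legal
(5,0): flips 1 -> legal
(5,5): flips 2 -> legal
(6,0): no bracket -> illegal
(6,3): flips 2 -> legal
(6,4): no bracket -> illegal
(6,5): flips 1 -> legal

Answer: (2,5) (2,6) (3,0) (3,6) (4,0) (4,1) (4,6) (5,0) (5,5) (6,3) (6,5)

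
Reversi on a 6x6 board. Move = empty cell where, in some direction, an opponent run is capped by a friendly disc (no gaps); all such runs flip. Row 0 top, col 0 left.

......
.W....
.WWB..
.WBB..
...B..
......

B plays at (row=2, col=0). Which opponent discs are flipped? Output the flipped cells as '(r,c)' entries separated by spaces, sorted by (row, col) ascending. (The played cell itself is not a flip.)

Dir NW: edge -> no flip
Dir N: first cell '.' (not opp) -> no flip
Dir NE: opp run (1,1), next='.' -> no flip
Dir W: edge -> no flip
Dir E: opp run (2,1) (2,2) capped by B -> flip
Dir SW: edge -> no flip
Dir S: first cell '.' (not opp) -> no flip
Dir SE: opp run (3,1), next='.' -> no flip

Answer: (2,1) (2,2)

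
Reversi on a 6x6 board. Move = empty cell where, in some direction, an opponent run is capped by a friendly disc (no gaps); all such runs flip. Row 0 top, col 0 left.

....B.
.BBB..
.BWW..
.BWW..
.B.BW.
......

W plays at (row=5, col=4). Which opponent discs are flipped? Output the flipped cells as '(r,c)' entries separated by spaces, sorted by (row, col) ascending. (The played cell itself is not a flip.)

Answer: (4,3)

Derivation:
Dir NW: opp run (4,3) capped by W -> flip
Dir N: first cell 'W' (not opp) -> no flip
Dir NE: first cell '.' (not opp) -> no flip
Dir W: first cell '.' (not opp) -> no flip
Dir E: first cell '.' (not opp) -> no flip
Dir SW: edge -> no flip
Dir S: edge -> no flip
Dir SE: edge -> no flip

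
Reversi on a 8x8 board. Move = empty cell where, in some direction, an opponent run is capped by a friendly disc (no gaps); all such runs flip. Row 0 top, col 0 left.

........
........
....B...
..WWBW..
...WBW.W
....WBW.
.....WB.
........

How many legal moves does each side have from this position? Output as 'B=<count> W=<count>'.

Answer: B=13 W=9

Derivation:
-- B to move --
(2,1): no bracket -> illegal
(2,2): flips 1 -> legal
(2,3): no bracket -> illegal
(2,5): flips 2 -> legal
(2,6): flips 1 -> legal
(3,1): flips 2 -> legal
(3,6): flips 1 -> legal
(3,7): no bracket -> illegal
(4,1): no bracket -> illegal
(4,2): flips 2 -> legal
(4,6): flips 3 -> legal
(5,2): flips 1 -> legal
(5,3): flips 1 -> legal
(5,7): flips 1 -> legal
(6,3): no bracket -> illegal
(6,4): flips 2 -> legal
(6,7): flips 2 -> legal
(7,4): no bracket -> illegal
(7,5): flips 1 -> legal
(7,6): no bracket -> illegal
B mobility = 13
-- W to move --
(1,3): flips 1 -> legal
(1,4): flips 3 -> legal
(1,5): flips 1 -> legal
(2,3): flips 1 -> legal
(2,5): flips 1 -> legal
(4,6): no bracket -> illegal
(5,3): flips 1 -> legal
(5,7): no bracket -> illegal
(6,4): no bracket -> illegal
(6,7): flips 1 -> legal
(7,5): no bracket -> illegal
(7,6): flips 1 -> legal
(7,7): flips 3 -> legal
W mobility = 9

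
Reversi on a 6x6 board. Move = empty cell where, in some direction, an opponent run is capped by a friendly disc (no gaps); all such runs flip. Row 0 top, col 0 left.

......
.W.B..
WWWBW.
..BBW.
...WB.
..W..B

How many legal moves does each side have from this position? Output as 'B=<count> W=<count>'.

-- B to move --
(0,0): flips 2 -> legal
(0,1): no bracket -> illegal
(0,2): no bracket -> illegal
(1,0): flips 1 -> legal
(1,2): flips 1 -> legal
(1,4): flips 2 -> legal
(1,5): flips 1 -> legal
(2,5): flips 1 -> legal
(3,0): no bracket -> illegal
(3,1): flips 1 -> legal
(3,5): flips 2 -> legal
(4,1): no bracket -> illegal
(4,2): flips 1 -> legal
(4,5): flips 1 -> legal
(5,1): no bracket -> illegal
(5,3): flips 1 -> legal
(5,4): flips 1 -> legal
B mobility = 12
-- W to move --
(0,2): flips 1 -> legal
(0,3): flips 3 -> legal
(0,4): flips 1 -> legal
(1,2): flips 1 -> legal
(1,4): no bracket -> illegal
(3,1): flips 2 -> legal
(3,5): no bracket -> illegal
(4,1): no bracket -> illegal
(4,2): flips 2 -> legal
(4,5): flips 1 -> legal
(5,3): no bracket -> illegal
(5,4): flips 1 -> legal
W mobility = 8

Answer: B=12 W=8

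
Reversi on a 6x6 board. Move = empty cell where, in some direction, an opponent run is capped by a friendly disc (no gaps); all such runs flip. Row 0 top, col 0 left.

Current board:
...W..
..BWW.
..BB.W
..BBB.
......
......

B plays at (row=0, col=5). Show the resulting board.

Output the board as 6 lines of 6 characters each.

Answer: ...W.B
..BWB.
..BB.W
..BBB.
......
......

Derivation:
Place B at (0,5); scan 8 dirs for brackets.
Dir NW: edge -> no flip
Dir N: edge -> no flip
Dir NE: edge -> no flip
Dir W: first cell '.' (not opp) -> no flip
Dir E: edge -> no flip
Dir SW: opp run (1,4) capped by B -> flip
Dir S: first cell '.' (not opp) -> no flip
Dir SE: edge -> no flip
All flips: (1,4)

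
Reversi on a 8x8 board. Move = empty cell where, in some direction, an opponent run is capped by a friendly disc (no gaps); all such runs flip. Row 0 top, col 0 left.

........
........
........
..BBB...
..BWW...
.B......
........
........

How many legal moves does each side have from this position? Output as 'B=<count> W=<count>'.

-- B to move --
(3,5): no bracket -> illegal
(4,5): flips 2 -> legal
(5,2): flips 1 -> legal
(5,3): flips 1 -> legal
(5,4): flips 2 -> legal
(5,5): flips 1 -> legal
B mobility = 5
-- W to move --
(2,1): flips 1 -> legal
(2,2): flips 1 -> legal
(2,3): flips 1 -> legal
(2,4): flips 1 -> legal
(2,5): flips 1 -> legal
(3,1): no bracket -> illegal
(3,5): no bracket -> illegal
(4,0): no bracket -> illegal
(4,1): flips 1 -> legal
(4,5): no bracket -> illegal
(5,0): no bracket -> illegal
(5,2): no bracket -> illegal
(5,3): no bracket -> illegal
(6,0): no bracket -> illegal
(6,1): no bracket -> illegal
(6,2): no bracket -> illegal
W mobility = 6

Answer: B=5 W=6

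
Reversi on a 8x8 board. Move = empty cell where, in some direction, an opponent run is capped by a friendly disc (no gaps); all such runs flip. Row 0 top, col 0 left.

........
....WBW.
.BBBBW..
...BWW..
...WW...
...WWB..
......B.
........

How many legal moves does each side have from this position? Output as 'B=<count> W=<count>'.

Answer: B=11 W=8

Derivation:
-- B to move --
(0,3): no bracket -> illegal
(0,4): flips 1 -> legal
(0,5): flips 1 -> legal
(0,6): no bracket -> illegal
(0,7): no bracket -> illegal
(1,3): flips 1 -> legal
(1,7): flips 1 -> legal
(2,6): flips 1 -> legal
(2,7): no bracket -> illegal
(3,2): no bracket -> illegal
(3,6): flips 2 -> legal
(4,2): no bracket -> illegal
(4,5): flips 3 -> legal
(4,6): flips 1 -> legal
(5,2): flips 2 -> legal
(6,2): no bracket -> illegal
(6,3): flips 2 -> legal
(6,4): flips 3 -> legal
(6,5): no bracket -> illegal
B mobility = 11
-- W to move --
(0,4): no bracket -> illegal
(0,5): flips 1 -> legal
(0,6): no bracket -> illegal
(1,0): no bracket -> illegal
(1,1): flips 2 -> legal
(1,2): flips 1 -> legal
(1,3): flips 3 -> legal
(2,0): flips 4 -> legal
(2,6): no bracket -> illegal
(3,0): no bracket -> illegal
(3,1): no bracket -> illegal
(3,2): flips 2 -> legal
(4,2): no bracket -> illegal
(4,5): no bracket -> illegal
(4,6): no bracket -> illegal
(5,6): flips 1 -> legal
(5,7): no bracket -> illegal
(6,4): no bracket -> illegal
(6,5): no bracket -> illegal
(6,7): no bracket -> illegal
(7,5): no bracket -> illegal
(7,6): no bracket -> illegal
(7,7): flips 2 -> legal
W mobility = 8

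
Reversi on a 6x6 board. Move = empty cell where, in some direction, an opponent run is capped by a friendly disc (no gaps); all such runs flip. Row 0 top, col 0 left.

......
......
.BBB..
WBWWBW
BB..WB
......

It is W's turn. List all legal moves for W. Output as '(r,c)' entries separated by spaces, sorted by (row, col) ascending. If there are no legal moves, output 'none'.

(1,0): flips 1 -> legal
(1,1): flips 1 -> legal
(1,2): flips 2 -> legal
(1,3): flips 1 -> legal
(1,4): flips 1 -> legal
(2,0): no bracket -> illegal
(2,4): flips 1 -> legal
(2,5): no bracket -> illegal
(4,2): no bracket -> illegal
(4,3): no bracket -> illegal
(5,0): flips 2 -> legal
(5,1): no bracket -> illegal
(5,2): flips 1 -> legal
(5,4): no bracket -> illegal
(5,5): flips 1 -> legal

Answer: (1,0) (1,1) (1,2) (1,3) (1,4) (2,4) (5,0) (5,2) (5,5)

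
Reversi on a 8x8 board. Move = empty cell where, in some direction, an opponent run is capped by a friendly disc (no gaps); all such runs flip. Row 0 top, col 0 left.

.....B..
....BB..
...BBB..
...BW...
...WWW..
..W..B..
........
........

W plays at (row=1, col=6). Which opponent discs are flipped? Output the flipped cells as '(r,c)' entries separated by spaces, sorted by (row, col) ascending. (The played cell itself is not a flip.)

Dir NW: opp run (0,5), next=edge -> no flip
Dir N: first cell '.' (not opp) -> no flip
Dir NE: first cell '.' (not opp) -> no flip
Dir W: opp run (1,5) (1,4), next='.' -> no flip
Dir E: first cell '.' (not opp) -> no flip
Dir SW: opp run (2,5) capped by W -> flip
Dir S: first cell '.' (not opp) -> no flip
Dir SE: first cell '.' (not opp) -> no flip

Answer: (2,5)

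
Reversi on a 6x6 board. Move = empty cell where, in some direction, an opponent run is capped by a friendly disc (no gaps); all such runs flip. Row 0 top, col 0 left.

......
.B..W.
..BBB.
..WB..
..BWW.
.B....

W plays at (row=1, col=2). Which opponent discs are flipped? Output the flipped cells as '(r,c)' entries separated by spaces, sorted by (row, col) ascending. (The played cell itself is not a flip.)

Answer: (2,2)

Derivation:
Dir NW: first cell '.' (not opp) -> no flip
Dir N: first cell '.' (not opp) -> no flip
Dir NE: first cell '.' (not opp) -> no flip
Dir W: opp run (1,1), next='.' -> no flip
Dir E: first cell '.' (not opp) -> no flip
Dir SW: first cell '.' (not opp) -> no flip
Dir S: opp run (2,2) capped by W -> flip
Dir SE: opp run (2,3), next='.' -> no flip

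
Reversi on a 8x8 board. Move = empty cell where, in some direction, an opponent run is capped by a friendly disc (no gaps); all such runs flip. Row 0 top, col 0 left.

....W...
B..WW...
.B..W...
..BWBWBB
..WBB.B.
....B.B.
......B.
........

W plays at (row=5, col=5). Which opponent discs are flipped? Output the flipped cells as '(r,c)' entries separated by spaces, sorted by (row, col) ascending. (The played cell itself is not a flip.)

Dir NW: opp run (4,4) capped by W -> flip
Dir N: first cell '.' (not opp) -> no flip
Dir NE: opp run (4,6) (3,7), next=edge -> no flip
Dir W: opp run (5,4), next='.' -> no flip
Dir E: opp run (5,6), next='.' -> no flip
Dir SW: first cell '.' (not opp) -> no flip
Dir S: first cell '.' (not opp) -> no flip
Dir SE: opp run (6,6), next='.' -> no flip

Answer: (4,4)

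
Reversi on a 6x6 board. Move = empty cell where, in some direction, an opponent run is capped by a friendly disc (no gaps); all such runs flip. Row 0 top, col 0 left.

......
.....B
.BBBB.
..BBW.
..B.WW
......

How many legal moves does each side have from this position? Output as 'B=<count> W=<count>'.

Answer: B=3 W=4

Derivation:
-- B to move --
(2,5): no bracket -> illegal
(3,5): flips 1 -> legal
(4,3): no bracket -> illegal
(5,3): no bracket -> illegal
(5,4): flips 2 -> legal
(5,5): flips 1 -> legal
B mobility = 3
-- W to move --
(0,4): no bracket -> illegal
(0,5): no bracket -> illegal
(1,0): no bracket -> illegal
(1,1): flips 2 -> legal
(1,2): flips 1 -> legal
(1,3): no bracket -> illegal
(1,4): flips 1 -> legal
(2,0): no bracket -> illegal
(2,5): no bracket -> illegal
(3,0): no bracket -> illegal
(3,1): flips 2 -> legal
(3,5): no bracket -> illegal
(4,1): no bracket -> illegal
(4,3): no bracket -> illegal
(5,1): no bracket -> illegal
(5,2): no bracket -> illegal
(5,3): no bracket -> illegal
W mobility = 4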